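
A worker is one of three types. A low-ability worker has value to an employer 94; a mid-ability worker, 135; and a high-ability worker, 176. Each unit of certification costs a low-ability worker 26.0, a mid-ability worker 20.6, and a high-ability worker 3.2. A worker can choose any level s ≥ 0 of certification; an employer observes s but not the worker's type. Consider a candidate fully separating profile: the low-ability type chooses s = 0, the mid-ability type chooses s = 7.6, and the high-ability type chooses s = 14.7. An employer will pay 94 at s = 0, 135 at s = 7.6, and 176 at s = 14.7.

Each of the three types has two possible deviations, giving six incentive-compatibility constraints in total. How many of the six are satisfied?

5

Mid-ability (own payoff 135 − 20.6×7.6 = -21.56): to s=0 gives 94 → profitable ✗; to s=14.7 gives 176 − 20.6×14.7 = -126.82 → no gain ✓.
Low-ability (own payoff 94): to s=7.6 gives 135 − 26.0×7.6 = -62.6 → no gain ✓; to s=14.7 gives 176 − 26.0×14.7 = -206.2 → no gain ✓.
High-ability (own payoff 176 − 3.2×14.7 = 128.96): to s=0 gives 94 → no gain ✓; to s=7.6 gives 135 − 3.2×7.6 = 110.68 → no gain ✓.
5 of the 6 constraints hold; not an equilibrium.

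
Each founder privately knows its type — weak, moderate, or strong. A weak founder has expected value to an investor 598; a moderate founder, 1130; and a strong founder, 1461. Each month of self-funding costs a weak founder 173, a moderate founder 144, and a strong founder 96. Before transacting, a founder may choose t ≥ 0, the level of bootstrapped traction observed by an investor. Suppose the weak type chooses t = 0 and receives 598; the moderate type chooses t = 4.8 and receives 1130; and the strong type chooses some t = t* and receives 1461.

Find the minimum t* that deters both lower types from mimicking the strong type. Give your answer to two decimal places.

7.10

Weak type (on-path payoff 598) won't mimic when 598 ≥ 1461 − 173·t*, i.e. t* ≥ 4.99.
Moderate type (on-path payoff 1130 − 144×4.8 = 438.8) won't mimic when 438.8 ≥ 1461 − 144·t*, i.e. t* ≥ 7.10.
Both must hold, so t* = max(4.99, 7.10) = 7.10. The moderate type's constraint binds.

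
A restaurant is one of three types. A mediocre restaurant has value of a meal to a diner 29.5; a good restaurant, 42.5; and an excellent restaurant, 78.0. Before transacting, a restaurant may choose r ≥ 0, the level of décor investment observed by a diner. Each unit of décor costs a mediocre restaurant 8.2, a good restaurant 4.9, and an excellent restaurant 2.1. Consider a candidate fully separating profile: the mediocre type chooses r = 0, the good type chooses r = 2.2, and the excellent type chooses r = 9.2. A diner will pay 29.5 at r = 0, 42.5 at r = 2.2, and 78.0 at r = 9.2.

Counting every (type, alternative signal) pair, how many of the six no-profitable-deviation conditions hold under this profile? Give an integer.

Excellent (own payoff 78.0 − 2.1×9.2 = 58.68): to r=0 gives 29.5 → no gain ✓; to r=2.2 gives 42.5 − 2.1×2.2 = 37.88 → no gain ✓.
Mediocre (own payoff 29.5): to r=2.2 gives 42.5 − 8.2×2.2 = 24.46 → no gain ✓; to r=9.2 gives 78.0 − 8.2×9.2 = 2.56 → no gain ✓.
Good (own payoff 42.5 − 4.9×2.2 = 31.72): to r=0 gives 29.5 → no gain ✓; to r=9.2 gives 78.0 − 4.9×9.2 = 32.92 → profitable ✗.
5 of the 6 constraints hold; not an equilibrium.

5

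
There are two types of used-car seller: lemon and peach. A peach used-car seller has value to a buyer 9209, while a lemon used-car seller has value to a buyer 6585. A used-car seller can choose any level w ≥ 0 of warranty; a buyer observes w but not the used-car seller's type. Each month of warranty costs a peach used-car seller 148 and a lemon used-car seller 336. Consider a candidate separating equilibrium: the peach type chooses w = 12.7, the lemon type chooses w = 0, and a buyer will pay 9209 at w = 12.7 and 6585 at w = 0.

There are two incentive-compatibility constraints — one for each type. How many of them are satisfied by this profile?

Lemon type: stay at 0 → 6585; mimic → 9209 − 336 × 12.7 = 4941.8. IC holds (6585 ≥ 4941.8).
Peach type: signal → 9209 − 148 × 12.7 = 7329.4; deviate to 0 → 6585. IC holds (7329.4 ≥ 6585).
2 of 2 constraints hold, so this is a separating equilibrium.

2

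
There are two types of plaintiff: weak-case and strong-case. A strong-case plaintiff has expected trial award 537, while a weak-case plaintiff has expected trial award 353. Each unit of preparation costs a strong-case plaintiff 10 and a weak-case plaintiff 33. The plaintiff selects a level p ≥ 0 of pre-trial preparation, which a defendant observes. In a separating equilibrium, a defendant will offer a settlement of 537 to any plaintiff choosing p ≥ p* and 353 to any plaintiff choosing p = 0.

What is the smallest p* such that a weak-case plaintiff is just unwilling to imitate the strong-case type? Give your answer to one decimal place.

5.6

A weak-case plaintiff choosing p = 0 receives 353.
Imitating at p* instead would pay 537 at cost 33·p*, netting 537 − 33·p*.
Indifference: 353 = 537 − 33·p*, so p* = (537 − 353) / 33 ≈ 5.6.
At p* the weak-case type's incentive constraint just binds; the strong-case type strictly prefers p* since its per-unit cost is lower.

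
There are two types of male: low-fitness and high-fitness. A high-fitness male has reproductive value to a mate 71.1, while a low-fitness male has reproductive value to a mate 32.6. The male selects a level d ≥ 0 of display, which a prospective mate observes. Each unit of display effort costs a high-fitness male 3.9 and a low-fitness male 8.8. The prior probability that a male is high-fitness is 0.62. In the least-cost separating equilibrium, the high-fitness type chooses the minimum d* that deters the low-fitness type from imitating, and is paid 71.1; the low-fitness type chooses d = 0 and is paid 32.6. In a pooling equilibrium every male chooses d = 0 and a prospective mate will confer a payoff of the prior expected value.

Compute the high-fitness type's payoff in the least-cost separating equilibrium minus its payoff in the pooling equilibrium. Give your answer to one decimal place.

-2.4

Least-cost separating signal: d* solves 32.6 = 71.1 − 8.8·d*, so d* = (71.1 − 32.6)/8.8 = 4.375.
High-fitness type's separating payoff: 71.1 − 3.9 × d* = 71.1 − 3.9 × (71.1 − 32.6)/8.8 = 71.1 − 150.15/8.8 ≈ 54.038.
Pooling payoff: 0.62 × 71.1 + 0.38 × 32.6 = 56.47.
Difference: 54.038 − 56.47 = -2.432, i.e. -2.4 to one decimal place.
The high-fitness type would prefer the pooling outcome.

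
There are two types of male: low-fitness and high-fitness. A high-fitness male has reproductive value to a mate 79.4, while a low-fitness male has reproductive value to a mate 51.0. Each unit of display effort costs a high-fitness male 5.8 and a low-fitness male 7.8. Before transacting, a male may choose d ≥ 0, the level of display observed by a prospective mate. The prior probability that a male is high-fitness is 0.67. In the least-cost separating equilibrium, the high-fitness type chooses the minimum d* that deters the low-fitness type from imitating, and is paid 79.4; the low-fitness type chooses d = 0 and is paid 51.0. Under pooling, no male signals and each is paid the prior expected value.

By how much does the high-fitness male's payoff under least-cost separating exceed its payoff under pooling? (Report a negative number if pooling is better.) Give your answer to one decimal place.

-11.7

Least-cost separating signal: d* solves 51.0 = 79.4 − 7.8·d*, so d* = (79.4 − 51.0)/7.8 ≈ 3.6410.
High-fitness type's separating payoff: 79.4 − 5.8 × d* = 79.4 − 5.8 × (79.4 − 51.0)/7.8 = 79.4 − 164.72/7.8 ≈ 58.282.
Pooling payoff: 0.67 × 79.4 + 0.33 × 51.0 = 70.028.
Difference: 58.282 − 70.028 = -11.746, i.e. -11.7 to one decimal place.
The high-fitness type would prefer the pooling outcome.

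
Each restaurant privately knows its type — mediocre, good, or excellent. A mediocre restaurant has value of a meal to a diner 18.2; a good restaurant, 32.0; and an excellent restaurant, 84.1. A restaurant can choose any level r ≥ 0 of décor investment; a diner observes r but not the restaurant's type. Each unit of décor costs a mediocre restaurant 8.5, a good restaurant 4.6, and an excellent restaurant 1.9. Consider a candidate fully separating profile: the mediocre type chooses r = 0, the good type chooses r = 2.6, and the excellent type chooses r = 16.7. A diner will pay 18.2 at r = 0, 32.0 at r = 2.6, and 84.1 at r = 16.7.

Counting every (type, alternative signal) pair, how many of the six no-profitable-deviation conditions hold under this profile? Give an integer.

Good (own payoff 32.0 − 4.6×2.6 = 20.04): to r=0 gives 18.2 → no gain ✓; to r=16.7 gives 84.1 − 4.6×16.7 = 7.28 → no gain ✓.
Mediocre (own payoff 18.2): to r=2.6 gives 32.0 − 8.5×2.6 = 9.9 → no gain ✓; to r=16.7 gives 84.1 − 8.5×16.7 = -57.85 → no gain ✓.
Excellent (own payoff 84.1 − 1.9×16.7 = 52.37): to r=0 gives 18.2 → no gain ✓; to r=2.6 gives 32.0 − 1.9×2.6 = 27.06 → no gain ✓.
6 of the 6 constraints hold; this profile is a separating equilibrium.

6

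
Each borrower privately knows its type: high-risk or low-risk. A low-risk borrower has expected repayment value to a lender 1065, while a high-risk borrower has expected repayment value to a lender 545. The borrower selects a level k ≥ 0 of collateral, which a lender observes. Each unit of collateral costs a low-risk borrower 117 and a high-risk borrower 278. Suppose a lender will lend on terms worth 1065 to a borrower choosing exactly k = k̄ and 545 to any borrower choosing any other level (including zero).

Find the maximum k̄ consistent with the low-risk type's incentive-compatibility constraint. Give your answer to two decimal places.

4.44

Choosing k̄ yields the low-risk type 1065 − 117·k̄; choosing zero yields 545.
The low-risk type is indifferent at 1065 − 117·k̄ = 545, i.e. k̄ = (1065 − 545) / 117 ≈ 4.44.
For any k̄ above 4.44 the low-risk type would rather pool at zero, so separation collapses.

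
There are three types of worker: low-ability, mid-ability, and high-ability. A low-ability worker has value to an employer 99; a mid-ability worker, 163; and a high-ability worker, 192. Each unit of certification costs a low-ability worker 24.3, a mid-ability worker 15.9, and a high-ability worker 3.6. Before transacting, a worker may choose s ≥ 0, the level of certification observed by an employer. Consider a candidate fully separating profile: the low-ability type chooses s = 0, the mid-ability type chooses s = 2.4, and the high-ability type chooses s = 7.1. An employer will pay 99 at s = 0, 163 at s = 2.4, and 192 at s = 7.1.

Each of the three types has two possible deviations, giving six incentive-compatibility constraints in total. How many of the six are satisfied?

High-ability (own payoff 192 − 3.6×7.1 = 166.44): to s=0 gives 99 → no gain ✓; to s=2.4 gives 163 − 3.6×2.4 = 154.36 → no gain ✓.
Mid-ability (own payoff 163 − 15.9×2.4 = 124.84): to s=0 gives 99 → no gain ✓; to s=7.1 gives 192 − 15.9×7.1 = 79.11 → no gain ✓.
Low-ability (own payoff 99): to s=2.4 gives 163 − 24.3×2.4 = 104.68 → profitable ✗; to s=7.1 gives 192 − 24.3×7.1 = 19.47 → no gain ✓.
5 of the 6 constraints hold; not an equilibrium.

5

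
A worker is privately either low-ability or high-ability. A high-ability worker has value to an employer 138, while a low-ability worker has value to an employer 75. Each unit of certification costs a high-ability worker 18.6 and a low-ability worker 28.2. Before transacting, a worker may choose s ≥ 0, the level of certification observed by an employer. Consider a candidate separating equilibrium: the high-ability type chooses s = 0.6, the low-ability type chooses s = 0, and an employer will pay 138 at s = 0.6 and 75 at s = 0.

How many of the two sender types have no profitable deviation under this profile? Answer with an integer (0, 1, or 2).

Low-ability type: stay at 0 → 75; mimic → 138 − 28.2 × 0.6 = 121.08. IC fails (75 < 121.08).
High-ability type: signal → 138 − 18.6 × 0.6 = 126.84; deviate to 0 → 75. IC holds (126.84 ≥ 75).
1 of 2 constraints hold, so this profile is not an equilibrium.

1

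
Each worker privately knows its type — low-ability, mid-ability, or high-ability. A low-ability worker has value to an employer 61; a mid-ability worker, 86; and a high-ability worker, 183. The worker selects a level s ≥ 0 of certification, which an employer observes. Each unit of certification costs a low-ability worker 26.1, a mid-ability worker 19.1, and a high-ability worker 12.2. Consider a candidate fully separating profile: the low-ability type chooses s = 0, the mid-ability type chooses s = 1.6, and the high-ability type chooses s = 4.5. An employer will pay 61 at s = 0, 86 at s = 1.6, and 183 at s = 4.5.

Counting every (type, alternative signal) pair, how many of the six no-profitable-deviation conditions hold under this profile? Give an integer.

3

Mid-ability (own payoff 86 − 19.1×1.6 = 55.44): to s=0 gives 61 → profitable ✗; to s=4.5 gives 183 − 19.1×4.5 = 97.05 → profitable ✗.
Low-ability (own payoff 61): to s=1.6 gives 86 − 26.1×1.6 = 44.24 → no gain ✓; to s=4.5 gives 183 − 26.1×4.5 = 65.55 → profitable ✗.
High-ability (own payoff 183 − 12.2×4.5 = 128.1): to s=0 gives 61 → no gain ✓; to s=1.6 gives 86 − 12.2×1.6 = 66.48 → no gain ✓.
3 of the 6 constraints hold; not an equilibrium.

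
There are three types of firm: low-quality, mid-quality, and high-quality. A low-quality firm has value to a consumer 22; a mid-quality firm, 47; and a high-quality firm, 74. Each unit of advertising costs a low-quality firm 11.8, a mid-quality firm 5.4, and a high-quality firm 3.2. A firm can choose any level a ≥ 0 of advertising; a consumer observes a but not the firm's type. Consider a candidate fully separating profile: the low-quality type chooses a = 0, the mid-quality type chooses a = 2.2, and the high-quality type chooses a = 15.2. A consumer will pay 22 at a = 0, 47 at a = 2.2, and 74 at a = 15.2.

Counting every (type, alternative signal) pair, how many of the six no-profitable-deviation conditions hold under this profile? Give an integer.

5

Mid-quality (own payoff 47 − 5.4×2.2 = 35.12): to a=0 gives 22 → no gain ✓; to a=15.2 gives 74 − 5.4×15.2 = -8.08 → no gain ✓.
Low-quality (own payoff 22): to a=2.2 gives 47 − 11.8×2.2 = 21.04 → no gain ✓; to a=15.2 gives 74 − 11.8×15.2 = -105.36 → no gain ✓.
High-quality (own payoff 74 − 3.2×15.2 = 25.36): to a=0 gives 22 → no gain ✓; to a=2.2 gives 47 − 3.2×2.2 = 39.96 → profitable ✗.
5 of the 6 constraints hold; not an equilibrium.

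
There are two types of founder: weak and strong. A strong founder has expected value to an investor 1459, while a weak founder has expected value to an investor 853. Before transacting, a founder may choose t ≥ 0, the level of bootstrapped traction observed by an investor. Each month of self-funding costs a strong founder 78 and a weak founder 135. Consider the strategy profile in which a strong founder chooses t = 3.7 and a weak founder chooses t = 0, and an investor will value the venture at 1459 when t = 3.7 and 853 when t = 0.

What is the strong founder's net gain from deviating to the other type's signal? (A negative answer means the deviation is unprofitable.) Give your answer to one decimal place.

-317.4

Playing t = 3.7 the strong founder receives 1459 − 78 × 3.7 = 1170.4.
Deviating to t = 0 yields 853 instead.
Gain from deviating: 853 − 1170.4 = -317.4.
The gain is negative, so the strong type's incentive-compatibility constraint is satisfied.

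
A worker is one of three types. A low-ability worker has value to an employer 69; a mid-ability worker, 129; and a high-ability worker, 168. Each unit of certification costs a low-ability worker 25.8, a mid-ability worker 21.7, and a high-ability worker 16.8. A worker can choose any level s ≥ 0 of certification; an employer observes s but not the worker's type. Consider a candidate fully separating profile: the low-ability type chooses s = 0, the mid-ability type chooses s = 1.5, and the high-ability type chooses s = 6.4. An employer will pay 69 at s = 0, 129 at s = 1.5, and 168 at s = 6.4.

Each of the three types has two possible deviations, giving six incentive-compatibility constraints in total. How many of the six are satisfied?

Low-ability (own payoff 69): to s=1.5 gives 129 − 25.8×1.5 = 90.3 → profitable ✗; to s=6.4 gives 168 − 25.8×6.4 = 2.88 → no gain ✓.
Mid-ability (own payoff 129 − 21.7×1.5 = 96.45): to s=0 gives 69 → no gain ✓; to s=6.4 gives 168 − 21.7×6.4 = 29.12 → no gain ✓.
High-ability (own payoff 168 − 16.8×6.4 = 60.48): to s=0 gives 69 → profitable ✗; to s=1.5 gives 129 − 16.8×1.5 = 103.8 → profitable ✗.
3 of the 6 constraints hold; not an equilibrium.

3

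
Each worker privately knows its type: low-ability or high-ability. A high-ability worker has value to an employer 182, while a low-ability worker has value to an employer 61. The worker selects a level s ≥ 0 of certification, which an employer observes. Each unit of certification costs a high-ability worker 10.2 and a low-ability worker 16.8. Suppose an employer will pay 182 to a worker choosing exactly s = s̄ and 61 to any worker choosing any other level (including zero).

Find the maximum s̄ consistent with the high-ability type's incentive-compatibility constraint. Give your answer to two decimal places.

Choosing s̄ yields the high-ability type 182 − 10.2·s̄; choosing zero yields 61.
The high-ability type is indifferent at 182 − 10.2·s̄ = 61, i.e. s̄ = (182 − 61) / 10.2 ≈ 11.86.
For any s̄ above 11.86 the high-ability type would rather pool at zero, so separation collapses.

11.86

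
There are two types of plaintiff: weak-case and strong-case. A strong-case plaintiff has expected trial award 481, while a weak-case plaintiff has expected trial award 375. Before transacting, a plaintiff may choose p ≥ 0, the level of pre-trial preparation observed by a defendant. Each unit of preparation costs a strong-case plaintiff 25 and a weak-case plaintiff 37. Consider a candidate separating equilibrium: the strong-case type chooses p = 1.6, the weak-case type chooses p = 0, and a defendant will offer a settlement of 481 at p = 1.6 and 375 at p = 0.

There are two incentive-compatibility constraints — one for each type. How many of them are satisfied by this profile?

Strong-case type: signal → 481 − 25 × 1.6 = 441; deviate to 0 → 375. IC holds (441 ≥ 375).
Weak-case type: stay at 0 → 375; mimic → 481 − 37 × 1.6 = 421.8. IC fails (375 < 421.8).
1 of 2 constraints hold, so this profile is not an equilibrium.

1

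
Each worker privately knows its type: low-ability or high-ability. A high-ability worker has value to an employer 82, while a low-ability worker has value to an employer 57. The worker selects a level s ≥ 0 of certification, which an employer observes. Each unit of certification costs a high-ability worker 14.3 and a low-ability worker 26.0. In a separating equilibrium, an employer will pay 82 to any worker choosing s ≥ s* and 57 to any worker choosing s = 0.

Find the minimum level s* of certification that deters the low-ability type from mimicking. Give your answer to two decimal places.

0.96

A low-ability worker choosing s = 0 receives 57.
Imitating at s* instead would pay 82 at cost 26.0·s*, netting 82 − 26.0·s*.
Indifference: 57 = 82 − 26.0·s*, so s* = (82 − 57) / 26.0 ≈ 0.96.
At s* the low-ability type's incentive constraint just binds; the high-ability type strictly prefers s* since its per-unit cost is lower.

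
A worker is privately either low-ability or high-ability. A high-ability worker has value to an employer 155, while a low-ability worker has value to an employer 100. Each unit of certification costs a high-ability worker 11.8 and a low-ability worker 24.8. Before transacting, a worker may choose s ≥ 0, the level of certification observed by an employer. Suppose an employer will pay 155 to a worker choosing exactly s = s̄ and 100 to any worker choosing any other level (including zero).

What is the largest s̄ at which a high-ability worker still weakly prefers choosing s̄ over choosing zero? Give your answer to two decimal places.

4.66

Choosing s̄ yields the high-ability type 155 − 11.8·s̄; choosing zero yields 100.
The high-ability type is indifferent at 155 − 11.8·s̄ = 100, i.e. s̄ = (155 − 100) / 11.8 ≈ 4.66.
For any s̄ above 4.66 the high-ability type would rather pool at zero, so separation collapses.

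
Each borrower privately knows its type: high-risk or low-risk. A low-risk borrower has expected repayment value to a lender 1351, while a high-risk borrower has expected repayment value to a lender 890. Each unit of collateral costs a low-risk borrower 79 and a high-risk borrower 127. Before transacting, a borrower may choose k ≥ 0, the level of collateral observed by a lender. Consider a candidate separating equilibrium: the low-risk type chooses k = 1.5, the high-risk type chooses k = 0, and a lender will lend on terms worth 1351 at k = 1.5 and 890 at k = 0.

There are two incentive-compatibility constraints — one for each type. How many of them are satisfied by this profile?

1

High-risk type: stay at 0 → 890; mimic → 1351 − 127 × 1.5 = 1160.5. IC fails (890 < 1160.5).
Low-risk type: signal → 1351 − 79 × 1.5 = 1232.5; deviate to 0 → 890. IC holds (1232.5 ≥ 890).
1 of 2 constraints hold, so this profile is not an equilibrium.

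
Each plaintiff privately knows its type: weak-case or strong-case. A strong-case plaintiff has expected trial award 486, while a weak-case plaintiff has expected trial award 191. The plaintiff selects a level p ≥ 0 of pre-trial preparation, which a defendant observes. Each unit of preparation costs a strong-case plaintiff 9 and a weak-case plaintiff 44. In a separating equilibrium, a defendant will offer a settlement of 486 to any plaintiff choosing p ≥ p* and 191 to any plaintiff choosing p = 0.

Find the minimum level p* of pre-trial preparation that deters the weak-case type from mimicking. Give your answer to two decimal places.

6.70

A weak-case plaintiff choosing p = 0 receives 191.
Imitating at p* instead would pay 486 at cost 44·p*, netting 486 − 44·p*.
Indifference: 191 = 486 − 44·p*, so p* = (486 − 191) / 44 ≈ 6.70.
This is the weak-case type's binding incentive-compatibility constraint; any p ≥ 6.70 sustains separation on that side.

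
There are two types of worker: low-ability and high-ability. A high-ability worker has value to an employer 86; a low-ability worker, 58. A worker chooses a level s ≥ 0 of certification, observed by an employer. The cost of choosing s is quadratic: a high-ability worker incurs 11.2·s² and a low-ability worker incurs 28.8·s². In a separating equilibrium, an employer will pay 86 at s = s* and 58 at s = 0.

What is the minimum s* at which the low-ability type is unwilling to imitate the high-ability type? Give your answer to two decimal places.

0.99

The low-ability type at s = 0 receives 58; imitating at s* yields 86 − 28.8·s*².
Indifference: 58 = 86 − 28.8·s*², so s*² = (86 − 58) / 28.8 ≈ 0.9722.
s* = √0.9722 ≈ 0.99.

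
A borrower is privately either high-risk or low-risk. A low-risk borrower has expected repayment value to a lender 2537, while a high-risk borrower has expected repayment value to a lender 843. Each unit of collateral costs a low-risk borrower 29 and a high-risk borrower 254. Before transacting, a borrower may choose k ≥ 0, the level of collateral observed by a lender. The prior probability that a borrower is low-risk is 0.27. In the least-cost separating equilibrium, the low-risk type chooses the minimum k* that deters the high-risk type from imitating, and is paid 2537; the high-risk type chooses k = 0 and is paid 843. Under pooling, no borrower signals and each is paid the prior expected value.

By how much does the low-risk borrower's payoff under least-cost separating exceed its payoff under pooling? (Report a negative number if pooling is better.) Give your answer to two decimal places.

Least-cost separating signal: k* solves 843 = 2537 − 254·k*, so k* = (2537 − 843)/254 ≈ 6.6693.
Low-risk type's separating payoff: 2537 − 29 × k* = 2537 − 29 × (2537 − 843)/254 = 2537 − 49126/254 ≈ 2343.5906.
Pooling payoff: 0.27 × 2537 + 0.73 × 843 = 1300.38.
Difference: 2343.5906 − 1300.38 = 1043.2106, i.e. 1043.21 to two decimal places.
The low-risk type prefers to separate.

1043.21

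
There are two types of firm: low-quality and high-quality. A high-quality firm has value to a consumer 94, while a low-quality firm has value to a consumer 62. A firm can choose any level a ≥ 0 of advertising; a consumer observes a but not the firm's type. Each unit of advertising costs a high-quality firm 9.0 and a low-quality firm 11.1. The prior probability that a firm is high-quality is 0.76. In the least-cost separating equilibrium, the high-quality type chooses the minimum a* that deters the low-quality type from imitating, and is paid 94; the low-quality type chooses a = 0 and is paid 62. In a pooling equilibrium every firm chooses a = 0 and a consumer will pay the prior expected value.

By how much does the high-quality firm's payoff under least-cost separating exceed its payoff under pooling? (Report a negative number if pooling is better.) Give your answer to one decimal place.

-18.3

Least-cost separating signal: a* solves 62 = 94 − 11.1·a*, so a* = (94 − 62)/11.1 ≈ 2.8829.
High-quality type's separating payoff: 94 − 9.0 × a* = 94 − 9.0 × (94 − 62)/11.1 = 94 − 288/11.1 ≈ 68.054.
Pooling payoff: 0.76 × 94 + 0.24 × 62 = 86.32.
Difference: 68.054 − 86.32 = -18.266, i.e. -18.3 to one decimal place.
The high-quality type would prefer the pooling outcome.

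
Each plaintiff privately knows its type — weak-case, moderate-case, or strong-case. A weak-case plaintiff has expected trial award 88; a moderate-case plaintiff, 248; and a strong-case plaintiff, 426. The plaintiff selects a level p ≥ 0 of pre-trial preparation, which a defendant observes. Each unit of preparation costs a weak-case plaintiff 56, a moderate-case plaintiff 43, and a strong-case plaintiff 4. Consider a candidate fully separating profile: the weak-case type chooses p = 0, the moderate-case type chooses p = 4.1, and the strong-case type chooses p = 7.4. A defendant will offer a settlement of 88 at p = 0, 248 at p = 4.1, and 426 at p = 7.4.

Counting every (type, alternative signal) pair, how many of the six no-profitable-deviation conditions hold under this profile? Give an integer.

4

Moderate-case (own payoff 248 − 43×4.1 = 71.7): to p=0 gives 88 → profitable ✗; to p=7.4 gives 426 − 43×7.4 = 107.8 → profitable ✗.
Strong-case (own payoff 426 − 4×7.4 = 396.4): to p=0 gives 88 → no gain ✓; to p=4.1 gives 248 − 4×4.1 = 231.6 → no gain ✓.
Weak-case (own payoff 88): to p=4.1 gives 248 − 56×4.1 = 18.4 → no gain ✓; to p=7.4 gives 426 − 56×7.4 = 11.6 → no gain ✓.
4 of the 6 constraints hold; not an equilibrium.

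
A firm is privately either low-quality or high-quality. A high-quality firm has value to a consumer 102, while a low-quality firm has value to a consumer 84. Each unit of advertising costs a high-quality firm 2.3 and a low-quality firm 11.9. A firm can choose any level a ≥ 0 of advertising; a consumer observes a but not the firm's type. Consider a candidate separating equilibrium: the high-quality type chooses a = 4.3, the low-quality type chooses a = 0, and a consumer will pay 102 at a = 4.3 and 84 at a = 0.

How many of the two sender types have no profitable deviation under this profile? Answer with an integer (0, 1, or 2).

2

Low-quality type: stay at 0 → 84; mimic → 102 − 11.9 × 4.3 = 50.83. IC holds (84 ≥ 50.83).
High-quality type: signal → 102 − 2.3 × 4.3 = 92.11; deviate to 0 → 84. IC holds (92.11 ≥ 84).
2 of 2 constraints hold, so this is a separating equilibrium.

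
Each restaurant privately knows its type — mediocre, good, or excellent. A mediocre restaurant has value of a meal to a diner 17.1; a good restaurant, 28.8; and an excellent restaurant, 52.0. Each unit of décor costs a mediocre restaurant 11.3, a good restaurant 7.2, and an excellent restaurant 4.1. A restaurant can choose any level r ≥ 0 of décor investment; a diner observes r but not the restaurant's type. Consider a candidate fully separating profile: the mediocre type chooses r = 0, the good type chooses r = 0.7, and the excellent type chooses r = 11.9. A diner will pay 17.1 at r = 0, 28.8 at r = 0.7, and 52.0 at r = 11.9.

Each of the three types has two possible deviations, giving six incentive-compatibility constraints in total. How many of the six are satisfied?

Mediocre (own payoff 17.1): to r=0.7 gives 28.8 − 11.3×0.7 = 20.89 → profitable ✗; to r=11.9 gives 52.0 − 11.3×11.9 = -82.47 → no gain ✓.
Excellent (own payoff 52.0 − 4.1×11.9 = 3.21): to r=0 gives 17.1 → profitable ✗; to r=0.7 gives 28.8 − 4.1×0.7 = 25.93 → profitable ✗.
Good (own payoff 28.8 − 7.2×0.7 = 23.76): to r=0 gives 17.1 → no gain ✓; to r=11.9 gives 52.0 − 7.2×11.9 = -33.68 → no gain ✓.
3 of the 6 constraints hold; not an equilibrium.

3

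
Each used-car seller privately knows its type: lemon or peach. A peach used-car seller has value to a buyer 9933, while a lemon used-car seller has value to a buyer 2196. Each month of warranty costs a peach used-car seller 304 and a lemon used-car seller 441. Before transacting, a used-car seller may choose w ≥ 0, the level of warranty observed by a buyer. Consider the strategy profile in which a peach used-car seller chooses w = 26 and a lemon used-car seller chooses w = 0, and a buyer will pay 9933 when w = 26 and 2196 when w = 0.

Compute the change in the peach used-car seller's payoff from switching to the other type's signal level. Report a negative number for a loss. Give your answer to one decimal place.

Playing w = 26 the peach used-car seller receives 9933 − 304 × 26 = 2029.
Deviating to w = 0 yields 2196 instead.
Gain from deviating: 2196 − 2029 = 167.0.
The gain is positive, so the peach type's incentive-compatibility constraint is violated — this profile is not a separating equilibrium.

167.0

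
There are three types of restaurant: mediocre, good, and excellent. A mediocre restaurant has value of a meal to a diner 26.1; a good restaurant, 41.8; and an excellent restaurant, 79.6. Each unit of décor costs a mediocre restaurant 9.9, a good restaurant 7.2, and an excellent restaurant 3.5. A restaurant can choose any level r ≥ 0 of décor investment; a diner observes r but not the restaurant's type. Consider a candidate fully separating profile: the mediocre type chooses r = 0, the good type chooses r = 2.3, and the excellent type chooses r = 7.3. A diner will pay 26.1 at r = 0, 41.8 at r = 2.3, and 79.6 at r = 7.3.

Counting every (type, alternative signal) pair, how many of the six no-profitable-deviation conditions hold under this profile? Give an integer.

Good (own payoff 41.8 − 7.2×2.3 = 25.24): to r=0 gives 26.1 → profitable ✗; to r=7.3 gives 79.6 − 7.2×7.3 = 27.04 → profitable ✗.
Excellent (own payoff 79.6 − 3.5×7.3 = 54.05): to r=0 gives 26.1 → no gain ✓; to r=2.3 gives 41.8 − 3.5×2.3 = 33.75 → no gain ✓.
Mediocre (own payoff 26.1): to r=2.3 gives 41.8 − 9.9×2.3 = 19.03 → no gain ✓; to r=7.3 gives 79.6 − 9.9×7.3 = 7.33 → no gain ✓.
4 of the 6 constraints hold; not an equilibrium.

4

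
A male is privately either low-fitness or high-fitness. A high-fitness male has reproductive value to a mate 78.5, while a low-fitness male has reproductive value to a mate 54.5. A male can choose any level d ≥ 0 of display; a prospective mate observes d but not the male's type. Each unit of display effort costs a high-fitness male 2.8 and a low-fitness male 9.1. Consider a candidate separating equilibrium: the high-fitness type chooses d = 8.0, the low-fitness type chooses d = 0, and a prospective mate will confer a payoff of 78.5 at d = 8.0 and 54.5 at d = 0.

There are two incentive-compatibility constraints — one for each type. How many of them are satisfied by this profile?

High-fitness type: signal → 78.5 − 2.8 × 8.0 = 56.1; deviate to 0 → 54.5. IC holds (56.1 ≥ 54.5).
Low-fitness type: stay at 0 → 54.5; mimic → 78.5 − 9.1 × 8.0 = 5.7. IC holds (54.5 ≥ 5.7).
2 of 2 constraints hold, so this is a separating equilibrium.

2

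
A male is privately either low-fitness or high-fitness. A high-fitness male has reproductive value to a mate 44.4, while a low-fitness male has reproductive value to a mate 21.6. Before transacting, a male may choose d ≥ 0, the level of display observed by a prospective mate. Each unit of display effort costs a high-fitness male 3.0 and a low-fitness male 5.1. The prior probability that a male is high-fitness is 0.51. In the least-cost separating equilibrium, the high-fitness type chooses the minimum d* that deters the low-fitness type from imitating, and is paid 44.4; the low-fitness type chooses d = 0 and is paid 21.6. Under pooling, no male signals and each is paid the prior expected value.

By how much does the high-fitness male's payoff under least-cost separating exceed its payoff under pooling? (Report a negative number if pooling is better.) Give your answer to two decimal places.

Least-cost separating signal: d* solves 21.6 = 44.4 − 5.1·d*, so d* = (44.4 − 21.6)/5.1 ≈ 4.4706.
High-fitness type's separating payoff: 44.4 − 3.0 × d* = 44.4 − 3.0 × (44.4 − 21.6)/5.1 = 44.4 − 68.4/5.1 ≈ 30.9882.
Pooling payoff: 0.51 × 44.4 + 0.49 × 21.6 = 33.228.
Difference: 30.9882 − 33.228 = -2.2398, i.e. -2.24 to two decimal places.
The high-fitness type would prefer the pooling outcome.

-2.24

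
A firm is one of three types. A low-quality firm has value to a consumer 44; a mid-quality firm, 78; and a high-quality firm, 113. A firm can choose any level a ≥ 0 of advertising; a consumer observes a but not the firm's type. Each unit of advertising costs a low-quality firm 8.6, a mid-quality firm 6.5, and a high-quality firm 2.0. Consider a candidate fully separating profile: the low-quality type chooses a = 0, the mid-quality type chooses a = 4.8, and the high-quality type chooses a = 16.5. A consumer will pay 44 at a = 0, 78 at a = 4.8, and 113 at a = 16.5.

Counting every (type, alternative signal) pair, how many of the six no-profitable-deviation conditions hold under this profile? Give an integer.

High-quality (own payoff 113 − 2.0×16.5 = 80): to a=0 gives 44 → no gain ✓; to a=4.8 gives 78 − 2.0×4.8 = 68.4 → no gain ✓.
Mid-quality (own payoff 78 − 6.5×4.8 = 46.8): to a=0 gives 44 → no gain ✓; to a=16.5 gives 113 − 6.5×16.5 = 5.75 → no gain ✓.
Low-quality (own payoff 44): to a=4.8 gives 78 − 8.6×4.8 = 36.72 → no gain ✓; to a=16.5 gives 113 − 8.6×16.5 = -28.9 → no gain ✓.
6 of the 6 constraints hold; this profile is a separating equilibrium.

6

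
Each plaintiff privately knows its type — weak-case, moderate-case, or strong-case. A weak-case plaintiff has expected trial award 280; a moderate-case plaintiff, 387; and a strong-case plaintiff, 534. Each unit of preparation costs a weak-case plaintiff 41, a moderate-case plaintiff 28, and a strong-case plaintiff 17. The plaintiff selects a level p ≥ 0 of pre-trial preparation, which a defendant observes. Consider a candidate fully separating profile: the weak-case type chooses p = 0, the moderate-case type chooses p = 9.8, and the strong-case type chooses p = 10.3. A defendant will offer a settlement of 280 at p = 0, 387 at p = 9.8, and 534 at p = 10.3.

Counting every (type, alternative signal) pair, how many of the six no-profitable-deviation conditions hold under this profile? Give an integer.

4

Strong-case (own payoff 534 − 17×10.3 = 358.9): to p=0 gives 280 → no gain ✓; to p=9.8 gives 387 − 17×9.8 = 220.4 → no gain ✓.
Moderate-case (own payoff 387 − 28×9.8 = 112.6): to p=0 gives 280 → profitable ✗; to p=10.3 gives 534 − 28×10.3 = 245.6 → profitable ✗.
Weak-case (own payoff 280): to p=9.8 gives 387 − 41×9.8 = -14.8 → no gain ✓; to p=10.3 gives 534 − 41×10.3 = 111.7 → no gain ✓.
4 of the 6 constraints hold; not an equilibrium.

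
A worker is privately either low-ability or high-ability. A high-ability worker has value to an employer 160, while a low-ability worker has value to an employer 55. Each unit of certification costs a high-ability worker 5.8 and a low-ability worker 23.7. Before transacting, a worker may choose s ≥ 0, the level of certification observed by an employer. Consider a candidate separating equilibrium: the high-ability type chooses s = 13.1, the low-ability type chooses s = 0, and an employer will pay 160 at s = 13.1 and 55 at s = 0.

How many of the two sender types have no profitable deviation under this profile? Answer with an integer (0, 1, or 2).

Low-ability type: stay at 0 → 55; mimic → 160 − 23.7 × 13.1 = -150.47. IC holds (55 ≥ -150.47).
High-ability type: signal → 160 − 5.8 × 13.1 = 84.02; deviate to 0 → 55. IC holds (84.02 ≥ 55).
2 of 2 constraints hold, so this is a separating equilibrium.

2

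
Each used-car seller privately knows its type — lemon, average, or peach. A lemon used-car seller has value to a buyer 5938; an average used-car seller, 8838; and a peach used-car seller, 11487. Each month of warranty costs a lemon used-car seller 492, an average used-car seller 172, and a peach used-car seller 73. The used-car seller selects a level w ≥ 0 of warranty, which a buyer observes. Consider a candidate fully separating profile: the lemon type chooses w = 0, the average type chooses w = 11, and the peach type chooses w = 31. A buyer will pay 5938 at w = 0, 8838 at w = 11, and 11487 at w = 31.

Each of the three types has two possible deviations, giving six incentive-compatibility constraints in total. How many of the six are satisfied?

Lemon (own payoff 5938): to w=11 gives 8838 − 492×11 = 3426 → no gain ✓; to w=31 gives 11487 − 492×31 = -3765 → no gain ✓.
Peach (own payoff 11487 − 73×31 = 9224): to w=0 gives 5938 → no gain ✓; to w=11 gives 8838 − 73×11 = 8035 → no gain ✓.
Average (own payoff 8838 − 172×11 = 6946): to w=0 gives 5938 → no gain ✓; to w=31 gives 11487 − 172×31 = 6155 → no gain ✓.
6 of the 6 constraints hold; this profile is a separating equilibrium.

6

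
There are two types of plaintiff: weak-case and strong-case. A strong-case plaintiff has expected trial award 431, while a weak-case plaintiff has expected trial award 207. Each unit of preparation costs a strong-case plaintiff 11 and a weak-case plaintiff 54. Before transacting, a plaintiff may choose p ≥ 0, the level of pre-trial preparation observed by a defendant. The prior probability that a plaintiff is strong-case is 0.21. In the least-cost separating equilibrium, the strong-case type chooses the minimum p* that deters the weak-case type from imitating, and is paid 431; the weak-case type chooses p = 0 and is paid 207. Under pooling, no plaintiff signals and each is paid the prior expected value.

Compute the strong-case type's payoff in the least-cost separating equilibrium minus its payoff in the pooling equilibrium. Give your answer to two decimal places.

131.33

Least-cost separating signal: p* solves 207 = 431 − 54·p*, so p* = (431 − 207)/54 ≈ 4.1481.
Strong-case type's separating payoff: 431 − 11 × p* = 431 − 11 × (431 − 207)/54 = 431 − 2464/54 ≈ 385.3704.
Pooling payoff: 0.21 × 431 + 0.79 × 207 = 254.04.
Difference: 385.3704 − 254.04 = 131.3304, i.e. 131.33 to two decimal places.
The strong-case type prefers to separate.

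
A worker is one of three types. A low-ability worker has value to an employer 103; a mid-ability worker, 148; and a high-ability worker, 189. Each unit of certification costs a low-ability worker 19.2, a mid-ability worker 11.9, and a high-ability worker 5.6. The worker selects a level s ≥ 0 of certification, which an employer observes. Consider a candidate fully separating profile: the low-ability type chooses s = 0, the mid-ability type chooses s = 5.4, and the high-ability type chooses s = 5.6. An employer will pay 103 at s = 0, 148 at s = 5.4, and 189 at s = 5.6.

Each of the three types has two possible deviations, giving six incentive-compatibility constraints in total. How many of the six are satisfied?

Low-ability (own payoff 103): to s=5.4 gives 148 − 19.2×5.4 = 44.32 → no gain ✓; to s=5.6 gives 189 − 19.2×5.6 = 81.48 → no gain ✓.
High-ability (own payoff 189 − 5.6×5.6 = 157.64): to s=0 gives 103 → no gain ✓; to s=5.4 gives 148 − 5.6×5.4 = 117.76 → no gain ✓.
Mid-ability (own payoff 148 − 11.9×5.4 = 83.74): to s=0 gives 103 → profitable ✗; to s=5.6 gives 189 − 11.9×5.6 = 122.36 → profitable ✗.
4 of the 6 constraints hold; not an equilibrium.

4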